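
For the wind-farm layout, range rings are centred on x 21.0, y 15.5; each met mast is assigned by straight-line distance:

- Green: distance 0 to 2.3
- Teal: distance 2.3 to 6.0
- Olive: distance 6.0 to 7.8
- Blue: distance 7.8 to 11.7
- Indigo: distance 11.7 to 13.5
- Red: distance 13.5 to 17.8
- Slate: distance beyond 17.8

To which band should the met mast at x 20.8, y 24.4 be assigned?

Distance = √((20.8−21.0)² + (24.4−15.5)²) = √(0.040 + 79.210) = 8.902.
7.8 ≤ 8.902 < 11.7 → Blue.

Blue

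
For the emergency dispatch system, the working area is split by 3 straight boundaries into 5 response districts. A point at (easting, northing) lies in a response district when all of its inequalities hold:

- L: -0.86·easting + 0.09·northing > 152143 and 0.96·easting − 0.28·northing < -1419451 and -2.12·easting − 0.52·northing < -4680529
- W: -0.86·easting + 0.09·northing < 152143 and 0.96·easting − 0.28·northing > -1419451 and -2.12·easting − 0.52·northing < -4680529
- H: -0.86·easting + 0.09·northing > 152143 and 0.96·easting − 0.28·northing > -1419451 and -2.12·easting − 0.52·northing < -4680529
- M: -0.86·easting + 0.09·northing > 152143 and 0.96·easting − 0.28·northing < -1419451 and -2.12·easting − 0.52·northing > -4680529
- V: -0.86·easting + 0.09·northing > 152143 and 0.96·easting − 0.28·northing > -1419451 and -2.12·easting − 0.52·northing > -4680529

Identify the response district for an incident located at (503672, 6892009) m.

M

-0.86·503672 + 0.09·6892009 = 187122.890, which is > 152143
0.96·503672 − 0.28·6892009 = -1446237.400, which is < -1419451
-2.12·503672 − 0.52·6892009 = -4651629.320, which is > -4680529
This sign pattern matches M.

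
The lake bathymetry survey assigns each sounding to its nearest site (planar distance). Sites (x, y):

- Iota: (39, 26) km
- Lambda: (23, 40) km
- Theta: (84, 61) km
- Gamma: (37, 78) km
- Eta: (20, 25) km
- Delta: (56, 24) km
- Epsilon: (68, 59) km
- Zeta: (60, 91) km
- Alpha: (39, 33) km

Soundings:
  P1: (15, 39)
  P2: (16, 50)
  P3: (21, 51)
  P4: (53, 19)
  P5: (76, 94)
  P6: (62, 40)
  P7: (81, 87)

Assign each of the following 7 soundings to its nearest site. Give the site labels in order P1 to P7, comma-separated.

Lambda, Lambda, Lambda, Delta, Zeta, Delta, Zeta

P1 → Lambda (d²=65.00)
P2 → Lambda (d²=149.00)
P3 → Lambda (d²=125.00)
P4 → Delta (d²=34.00)
P5 → Zeta (d²=265.00)
P6 → Delta (d²=292.00)
P7 → Zeta (d²=457.00)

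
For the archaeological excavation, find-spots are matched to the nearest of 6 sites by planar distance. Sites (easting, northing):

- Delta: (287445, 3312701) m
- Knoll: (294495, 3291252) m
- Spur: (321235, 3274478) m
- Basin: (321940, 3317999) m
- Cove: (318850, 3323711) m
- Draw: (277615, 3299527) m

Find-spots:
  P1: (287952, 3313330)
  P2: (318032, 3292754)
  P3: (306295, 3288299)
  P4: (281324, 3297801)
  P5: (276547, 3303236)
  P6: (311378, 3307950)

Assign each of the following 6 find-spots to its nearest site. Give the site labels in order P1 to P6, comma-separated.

Delta, Spur, Knoll, Draw, Draw, Basin

P1 → Delta (d²=652690.00)
P2 → Spur (d²=344271385.00)
P3 → Knoll (d²=147960209.00)
P4 → Draw (d²=16735757.00)
P5 → Draw (d²=14897305.00)
P6 → Basin (d²=212538245.00)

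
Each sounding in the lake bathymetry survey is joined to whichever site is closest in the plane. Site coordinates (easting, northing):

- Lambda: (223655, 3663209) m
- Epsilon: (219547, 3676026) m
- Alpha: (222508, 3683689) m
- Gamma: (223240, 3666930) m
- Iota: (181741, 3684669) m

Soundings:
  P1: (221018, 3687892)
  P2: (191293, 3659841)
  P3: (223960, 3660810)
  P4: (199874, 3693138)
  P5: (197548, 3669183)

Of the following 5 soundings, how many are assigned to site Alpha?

1

P1 → Alpha
P2 → Iota
P3 → Lambda
P4 → Iota
P5 → Iota
1 of the 5 goes to Alpha.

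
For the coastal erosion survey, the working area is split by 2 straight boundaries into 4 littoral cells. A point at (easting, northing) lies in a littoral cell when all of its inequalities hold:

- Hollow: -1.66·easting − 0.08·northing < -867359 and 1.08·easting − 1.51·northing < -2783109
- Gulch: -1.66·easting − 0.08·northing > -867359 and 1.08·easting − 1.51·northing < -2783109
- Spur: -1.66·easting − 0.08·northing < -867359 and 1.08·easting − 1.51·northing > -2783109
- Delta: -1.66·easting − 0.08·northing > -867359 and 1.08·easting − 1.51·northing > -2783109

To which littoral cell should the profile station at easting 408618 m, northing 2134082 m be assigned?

Delta

-1.66·408618 − 0.08·2134082 = -849032.440, which is > -867359
1.08·408618 − 1.51·2134082 = -2781156.380, which is > -2783109
This sign pattern matches Delta.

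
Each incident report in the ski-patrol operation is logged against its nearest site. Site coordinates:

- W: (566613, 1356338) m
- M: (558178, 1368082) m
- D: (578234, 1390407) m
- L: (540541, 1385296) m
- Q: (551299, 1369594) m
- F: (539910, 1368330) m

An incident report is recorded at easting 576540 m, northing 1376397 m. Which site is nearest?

D

Squared distances to each site:
W: 500908810.000; M: 406302269.000; D: 199149736.000; L: 1375120202.000; Q: 683388890.000; F: 1406833389.000.
Minimum at D.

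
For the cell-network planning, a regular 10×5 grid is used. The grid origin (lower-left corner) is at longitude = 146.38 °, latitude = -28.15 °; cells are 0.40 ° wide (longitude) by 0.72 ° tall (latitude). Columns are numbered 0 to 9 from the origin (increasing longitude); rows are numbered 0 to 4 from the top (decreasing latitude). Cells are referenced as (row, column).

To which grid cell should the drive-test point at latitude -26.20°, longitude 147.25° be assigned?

Column index: ⌊(147.25 − 146.38) / 0.40⌋ = ⌊2.175⌋ = 2
Row offset from origin: ⌊(-26.20 − -28.15) / 0.72⌋ = ⌊2.708⌋ = 2 → row 2 (counted from top)

(2, 2)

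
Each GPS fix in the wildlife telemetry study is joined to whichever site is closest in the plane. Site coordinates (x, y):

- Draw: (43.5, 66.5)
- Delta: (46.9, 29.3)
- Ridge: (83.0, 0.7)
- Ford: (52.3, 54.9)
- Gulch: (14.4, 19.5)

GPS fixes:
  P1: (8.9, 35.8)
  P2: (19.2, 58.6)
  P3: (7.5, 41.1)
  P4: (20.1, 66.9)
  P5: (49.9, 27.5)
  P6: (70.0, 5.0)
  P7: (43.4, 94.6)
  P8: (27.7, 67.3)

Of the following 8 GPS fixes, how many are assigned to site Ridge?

1

P1 → Gulch
P2 → Draw
P3 → Gulch
P4 → Draw
P5 → Delta
P6 → Ridge
P7 → Draw
P8 → Draw
1 of the 8 goes to Ridge.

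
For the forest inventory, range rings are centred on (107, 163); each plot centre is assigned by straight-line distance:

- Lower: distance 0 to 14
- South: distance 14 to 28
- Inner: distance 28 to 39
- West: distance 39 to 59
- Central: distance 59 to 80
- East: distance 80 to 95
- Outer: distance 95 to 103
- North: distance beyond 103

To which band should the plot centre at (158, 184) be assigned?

Distance = √((158−107)² + (184−163)²) = √(2601.000 + 441.000) = 55.154.
39 ≤ 55.154 < 59 → West.

West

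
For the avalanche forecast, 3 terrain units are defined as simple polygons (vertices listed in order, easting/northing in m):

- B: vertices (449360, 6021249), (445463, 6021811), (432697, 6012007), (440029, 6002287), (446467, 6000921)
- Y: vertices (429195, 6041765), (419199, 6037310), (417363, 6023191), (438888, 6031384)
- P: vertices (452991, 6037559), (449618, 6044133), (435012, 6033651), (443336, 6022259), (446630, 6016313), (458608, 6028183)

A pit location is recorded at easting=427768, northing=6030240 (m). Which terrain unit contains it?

Y

Cast a ray rightward from (427768, 6030240). For each polygon, the edges (by vertex number in listed order) whose endpoints lie on opposite sides of northing = 6030240, where each meets that height, and whether that is right or left of the point:
B: no edge straddles that height → 0 crossings.
Y: 2–3 at easting≈418279.6 (left), 3–4 at easting≈435882.4 (right) → 1 crossing.
P: 3–4 at easting≈437504.4 (right), 6–1 at easting≈457375.7 (right) → 2 crossings.
Only Y has an odd count, so the point is inside Y.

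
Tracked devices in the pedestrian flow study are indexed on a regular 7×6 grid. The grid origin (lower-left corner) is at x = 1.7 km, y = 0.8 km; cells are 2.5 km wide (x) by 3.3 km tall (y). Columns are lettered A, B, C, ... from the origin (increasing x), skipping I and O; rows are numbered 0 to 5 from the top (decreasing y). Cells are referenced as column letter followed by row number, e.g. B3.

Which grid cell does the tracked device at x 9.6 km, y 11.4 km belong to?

D2

Column index: ⌊(9.6 − 1.7) / 2.5⌋ = ⌊3.160⌋ = 3 → column D
Row offset from origin: ⌊(11.4 − 0.8) / 3.3⌋ = ⌊3.212⌋ = 3 → row 2 (counted from top)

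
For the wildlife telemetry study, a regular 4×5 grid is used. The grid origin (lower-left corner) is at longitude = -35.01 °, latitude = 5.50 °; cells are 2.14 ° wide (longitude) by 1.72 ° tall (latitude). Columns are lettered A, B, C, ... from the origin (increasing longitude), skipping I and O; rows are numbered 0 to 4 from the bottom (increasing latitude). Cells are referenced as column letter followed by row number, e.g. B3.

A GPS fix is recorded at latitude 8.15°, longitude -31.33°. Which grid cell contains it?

Column index: ⌊(-31.33 − -35.01) / 2.14⌋ = ⌊1.720⌋ = 1 → column B
Row offset from origin: ⌊(8.15 − 5.50) / 1.72⌋ = ⌊1.541⌋ = 1 → row 1

B1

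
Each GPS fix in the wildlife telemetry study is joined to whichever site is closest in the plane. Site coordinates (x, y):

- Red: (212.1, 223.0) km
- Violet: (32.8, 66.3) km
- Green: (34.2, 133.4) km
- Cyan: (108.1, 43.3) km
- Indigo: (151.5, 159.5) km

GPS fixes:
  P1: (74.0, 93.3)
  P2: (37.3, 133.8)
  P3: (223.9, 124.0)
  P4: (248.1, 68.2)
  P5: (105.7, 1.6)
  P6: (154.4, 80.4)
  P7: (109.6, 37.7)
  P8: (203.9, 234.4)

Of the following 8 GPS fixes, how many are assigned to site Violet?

P1 → Violet
P2 → Green
P3 → Indigo
P4 → Indigo
P5 → Cyan
P6 → Cyan
P7 → Cyan
P8 → Red
1 of the 8 goes to Violet.

1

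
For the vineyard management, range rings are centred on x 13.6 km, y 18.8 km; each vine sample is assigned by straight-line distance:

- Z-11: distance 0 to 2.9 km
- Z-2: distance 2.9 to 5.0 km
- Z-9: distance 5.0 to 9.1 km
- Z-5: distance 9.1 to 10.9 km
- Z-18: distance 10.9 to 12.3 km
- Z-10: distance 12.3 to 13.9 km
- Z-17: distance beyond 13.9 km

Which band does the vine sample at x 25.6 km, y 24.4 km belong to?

Z-10

Distance = √((25.6−13.6)² + (24.4−18.8)²) = √(144.000 + 31.360) = 13.242 km.
12.3 ≤ 13.242 < 13.9 → Z-10.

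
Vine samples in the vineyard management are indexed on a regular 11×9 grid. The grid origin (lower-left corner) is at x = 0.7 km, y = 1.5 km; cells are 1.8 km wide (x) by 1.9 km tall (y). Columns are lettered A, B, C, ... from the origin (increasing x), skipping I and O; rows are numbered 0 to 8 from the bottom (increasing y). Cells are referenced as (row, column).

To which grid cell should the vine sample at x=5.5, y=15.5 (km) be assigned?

(7, C)

Column index: ⌊(5.5 − 0.7) / 1.8⌋ = ⌊2.667⌋ = 2 → column C
Row offset from origin: ⌊(15.5 − 1.5) / 1.9⌋ = ⌊7.368⌋ = 7 → row 7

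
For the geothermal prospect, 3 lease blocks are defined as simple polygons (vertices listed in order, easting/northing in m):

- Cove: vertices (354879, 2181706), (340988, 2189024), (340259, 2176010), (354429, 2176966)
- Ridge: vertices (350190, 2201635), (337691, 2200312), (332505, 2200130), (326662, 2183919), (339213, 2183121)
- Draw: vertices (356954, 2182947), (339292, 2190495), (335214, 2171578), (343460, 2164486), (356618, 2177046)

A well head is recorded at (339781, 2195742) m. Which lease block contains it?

Cast a ray rightward from (339781, 2195742). For each polygon, the edges (by vertex number in listed order) whose endpoints lie on opposite sides of northing = 2195742, where each meets that height, and whether that is right or left of the point:
Cove: no edge straddles that height → 0 crossings.
Ridge: 3–4 at easting≈330923.4 (left), 5–1 at easting≈346696.0 (right) → 1 crossing.
Draw: no edge straddles that height → 0 crossings.
Only Ridge has an odd count, so the point is inside Ridge.

Ridge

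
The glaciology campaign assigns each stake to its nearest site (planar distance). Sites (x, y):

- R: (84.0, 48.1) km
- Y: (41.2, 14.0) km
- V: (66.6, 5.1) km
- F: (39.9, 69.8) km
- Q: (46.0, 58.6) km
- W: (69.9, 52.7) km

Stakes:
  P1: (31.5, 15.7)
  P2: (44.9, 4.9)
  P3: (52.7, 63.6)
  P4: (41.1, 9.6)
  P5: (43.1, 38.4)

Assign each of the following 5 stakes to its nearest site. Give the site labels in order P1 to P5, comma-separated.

Y, Y, Q, Y, Q

P1 → Y (d²=96.98)
P2 → Y (d²=96.50)
P3 → Q (d²=69.89)
P4 → Y (d²=19.37)
P5 → Q (d²=416.45)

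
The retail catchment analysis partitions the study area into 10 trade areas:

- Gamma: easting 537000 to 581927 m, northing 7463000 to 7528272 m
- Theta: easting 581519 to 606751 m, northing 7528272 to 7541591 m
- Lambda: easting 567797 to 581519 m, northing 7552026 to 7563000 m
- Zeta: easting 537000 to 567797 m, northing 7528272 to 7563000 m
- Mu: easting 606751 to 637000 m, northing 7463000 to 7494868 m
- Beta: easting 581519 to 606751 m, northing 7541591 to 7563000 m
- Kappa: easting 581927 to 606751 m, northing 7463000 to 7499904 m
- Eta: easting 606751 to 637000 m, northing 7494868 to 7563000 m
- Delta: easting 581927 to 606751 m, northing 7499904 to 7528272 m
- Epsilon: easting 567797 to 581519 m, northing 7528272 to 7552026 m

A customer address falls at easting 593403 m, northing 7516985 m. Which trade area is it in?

Delta

The point has easting = 593403 and northing = 7516985.
Only Delta satisfies 581927 ≤ easting ≤ 606751 and 7499904 ≤ northing ≤ 7528272.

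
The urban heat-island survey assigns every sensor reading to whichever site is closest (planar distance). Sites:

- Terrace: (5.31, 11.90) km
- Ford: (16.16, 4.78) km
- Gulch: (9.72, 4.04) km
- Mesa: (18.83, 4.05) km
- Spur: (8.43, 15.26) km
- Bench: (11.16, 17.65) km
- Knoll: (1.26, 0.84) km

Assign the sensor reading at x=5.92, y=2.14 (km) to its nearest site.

Gulch

Squared distances to each site:
Terrace: 95.630; Ford: 111.827; Gulch: 18.050; Mesa: 170.316; Spur: 178.434; Bench: 268.018; Knoll: 23.406.
Minimum at Gulch.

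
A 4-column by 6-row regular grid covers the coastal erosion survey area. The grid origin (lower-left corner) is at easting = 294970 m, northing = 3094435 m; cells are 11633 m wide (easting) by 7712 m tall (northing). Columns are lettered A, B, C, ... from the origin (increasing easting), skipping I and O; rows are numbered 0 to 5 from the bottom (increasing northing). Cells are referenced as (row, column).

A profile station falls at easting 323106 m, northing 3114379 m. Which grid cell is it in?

Column index: ⌊(323106 − 294970) / 11633⌋ = ⌊2.419⌋ = 2 → column C
Row offset from origin: ⌊(3114379 − 3094435) / 7712⌋ = ⌊2.586⌋ = 2 → row 2

(2, C)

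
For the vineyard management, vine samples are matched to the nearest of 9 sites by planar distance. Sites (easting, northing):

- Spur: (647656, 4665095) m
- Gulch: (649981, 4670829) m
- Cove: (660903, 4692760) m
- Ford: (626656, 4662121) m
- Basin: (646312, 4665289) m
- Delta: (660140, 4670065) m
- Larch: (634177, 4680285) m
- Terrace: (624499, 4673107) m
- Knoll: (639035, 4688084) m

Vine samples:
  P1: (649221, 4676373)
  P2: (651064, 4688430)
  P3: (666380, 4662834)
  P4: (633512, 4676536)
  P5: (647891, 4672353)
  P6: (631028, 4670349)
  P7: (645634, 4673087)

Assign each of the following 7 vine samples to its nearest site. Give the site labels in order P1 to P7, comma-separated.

Gulch, Cove, Delta, Larch, Gulch, Terrace, Gulch

P1 → Gulch (d²=31313536.00)
P2 → Cove (d²=115554821.00)
P3 → Delta (d²=91224961.00)
P4 → Larch (d²=14497226.00)
P5 → Gulch (d²=6690676.00)
P6 → Terrace (d²=50234405.00)
P7 → Gulch (d²=23994973.00)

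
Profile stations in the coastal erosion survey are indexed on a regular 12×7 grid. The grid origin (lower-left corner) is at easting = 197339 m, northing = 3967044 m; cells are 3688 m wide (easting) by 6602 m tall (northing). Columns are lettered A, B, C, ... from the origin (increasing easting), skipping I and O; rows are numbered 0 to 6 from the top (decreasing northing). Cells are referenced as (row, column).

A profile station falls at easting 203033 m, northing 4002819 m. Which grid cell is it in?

Column index: ⌊(203033 − 197339) / 3688⌋ = ⌊1.544⌋ = 1 → column B
Row offset from origin: ⌊(4002819 − 3967044) / 6602⌋ = ⌊5.419⌋ = 5 → row 1 (counted from top)

(1, B)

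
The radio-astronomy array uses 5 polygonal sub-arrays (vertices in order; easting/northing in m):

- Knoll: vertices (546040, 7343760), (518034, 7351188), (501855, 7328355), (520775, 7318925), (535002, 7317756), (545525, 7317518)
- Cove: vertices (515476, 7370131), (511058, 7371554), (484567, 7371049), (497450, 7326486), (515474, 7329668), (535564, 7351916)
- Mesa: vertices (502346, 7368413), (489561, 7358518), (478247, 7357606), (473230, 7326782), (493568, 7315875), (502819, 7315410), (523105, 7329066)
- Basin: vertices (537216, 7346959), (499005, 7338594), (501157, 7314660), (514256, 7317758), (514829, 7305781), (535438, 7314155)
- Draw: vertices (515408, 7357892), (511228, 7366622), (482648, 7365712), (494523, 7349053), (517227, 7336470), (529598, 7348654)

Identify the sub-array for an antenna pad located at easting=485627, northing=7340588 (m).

Mesa

Cast a ray rightward from (485627, 7340588). For each polygon, the edges (by vertex number in listed order) whose endpoints lie on opposite sides of northing = 7340588, where each meets that height, and whether that is right or left of the point:
Knoll: 2–3 at easting≈510523.1 (right), 6–1 at easting≈545977.7 (right) → 2 crossings.
Cove: 3–4 at easting≈493373.2 (right), 5–6 at easting≈525334.8 (right) → 2 crossings.
Mesa: 3–4 at easting≈475477.1 (left), 7–1 at easting≈517026.1 (right) → 1 crossing.
Basin: 1–2 at easting≈508113.5 (right), 6–1 at easting≈536870.7 (right) → 2 crossings.
Draw: 4–5 at easting≈509796.7 (right), 5–6 at easting≈521408.2 (right) → 2 crossings.
Only Mesa has an odd count, so the point is inside Mesa.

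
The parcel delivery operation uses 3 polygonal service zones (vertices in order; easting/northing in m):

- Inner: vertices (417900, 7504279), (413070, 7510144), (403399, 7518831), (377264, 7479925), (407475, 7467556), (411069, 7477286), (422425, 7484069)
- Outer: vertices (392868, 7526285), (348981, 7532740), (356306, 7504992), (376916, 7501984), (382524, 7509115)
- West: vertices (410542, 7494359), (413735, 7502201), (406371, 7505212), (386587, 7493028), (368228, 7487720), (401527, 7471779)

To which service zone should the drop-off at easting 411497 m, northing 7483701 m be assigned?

Cast a ray rightward from (411497, 7483701). For each polygon, the edges (by vertex number in listed order) whose endpoints lie on opposite sides of northing = 7483701, where each meets that height, and whether that is right or left of the point:
Inner: 3–4 at easting≈379800.5 (left), 6–7 at easting≈421808.9 (right) → 1 crossing.
Outer: no edge straddles that height → 0 crossings.
West: 5–6 at easting≈376623.3 (left), 6–1 at easting≈406286.8 (left) → 0 crossings.
Only Inner has an odd count, so the point is inside Inner.

Inner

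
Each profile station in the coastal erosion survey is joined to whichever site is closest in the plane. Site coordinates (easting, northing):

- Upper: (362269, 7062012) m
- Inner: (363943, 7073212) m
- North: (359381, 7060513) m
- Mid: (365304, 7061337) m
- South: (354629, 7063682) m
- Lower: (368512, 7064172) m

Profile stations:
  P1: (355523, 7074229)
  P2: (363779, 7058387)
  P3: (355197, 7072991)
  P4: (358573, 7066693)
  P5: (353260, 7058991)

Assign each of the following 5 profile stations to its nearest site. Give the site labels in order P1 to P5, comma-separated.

Inner, Mid, Inner, South, South

P1 → Inner (d²=71930689.00)
P2 → Mid (d²=11028125.00)
P3 → Inner (d²=76541357.00)
P4 → South (d²=24621257.00)
P5 → South (d²=23879642.00)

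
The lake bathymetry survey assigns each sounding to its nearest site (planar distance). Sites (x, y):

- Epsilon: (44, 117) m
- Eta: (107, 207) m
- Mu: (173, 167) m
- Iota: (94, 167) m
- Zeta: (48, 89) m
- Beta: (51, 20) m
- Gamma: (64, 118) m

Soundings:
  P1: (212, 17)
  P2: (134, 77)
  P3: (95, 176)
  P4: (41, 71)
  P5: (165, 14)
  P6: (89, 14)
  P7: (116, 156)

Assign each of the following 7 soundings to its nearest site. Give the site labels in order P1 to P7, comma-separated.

Mu, Gamma, Iota, Zeta, Beta, Beta, Iota

P1 → Mu (d²=24021.00)
P2 → Gamma (d²=6581.00)
P3 → Iota (d²=82.00)
P4 → Zeta (d²=373.00)
P5 → Beta (d²=13032.00)
P6 → Beta (d²=1480.00)
P7 → Iota (d²=605.00)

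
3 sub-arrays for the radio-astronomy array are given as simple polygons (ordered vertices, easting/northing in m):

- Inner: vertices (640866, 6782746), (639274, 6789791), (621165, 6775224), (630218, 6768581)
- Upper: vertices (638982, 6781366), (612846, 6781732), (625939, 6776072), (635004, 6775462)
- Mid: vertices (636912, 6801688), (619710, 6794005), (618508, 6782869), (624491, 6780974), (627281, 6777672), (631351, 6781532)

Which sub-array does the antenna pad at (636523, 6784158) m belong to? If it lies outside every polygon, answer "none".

Cast a ray rightward from (636523, 6784158). For each polygon, the edges (by vertex number in listed order) whose endpoints lie on opposite sides of northing = 6784158, where each meets that height, and whether that is right or left of the point:
Inner: 1–2 at easting≈640546.9 (right), 2–3 at easting≈632271.3 (left) → 1 crossing.
Upper: no edge straddles that height → 0 crossings.
Mid: 2–3 at easting≈618647.1 (left), 6–1 at easting≈632075.5 (left) → 0 crossings.
Only Inner has an odd count, so the point is inside Inner.

Inner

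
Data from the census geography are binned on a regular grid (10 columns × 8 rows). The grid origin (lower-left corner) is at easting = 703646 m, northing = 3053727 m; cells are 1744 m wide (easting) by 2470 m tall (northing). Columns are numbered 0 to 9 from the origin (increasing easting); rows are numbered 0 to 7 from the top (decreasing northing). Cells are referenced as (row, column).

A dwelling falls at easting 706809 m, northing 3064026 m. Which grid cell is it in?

Column index: ⌊(706809 − 703646) / 1744⌋ = ⌊1.814⌋ = 1
Row offset from origin: ⌊(3064026 − 3053727) / 2470⌋ = ⌊4.170⌋ = 4 → row 3 (counted from top)

(3, 1)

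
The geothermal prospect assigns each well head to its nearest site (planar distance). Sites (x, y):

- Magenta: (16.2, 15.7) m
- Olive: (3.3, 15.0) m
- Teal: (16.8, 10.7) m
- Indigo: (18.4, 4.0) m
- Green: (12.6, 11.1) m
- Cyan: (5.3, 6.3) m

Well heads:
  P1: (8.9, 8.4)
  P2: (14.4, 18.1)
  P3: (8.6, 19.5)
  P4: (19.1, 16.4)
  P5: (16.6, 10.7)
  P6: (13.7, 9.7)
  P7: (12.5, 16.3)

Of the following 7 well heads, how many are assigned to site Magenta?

3

P1 → Cyan
P2 → Magenta
P3 → Olive
P4 → Magenta
P5 → Teal
P6 → Green
P7 → Magenta
3 of the 7 go to Magenta.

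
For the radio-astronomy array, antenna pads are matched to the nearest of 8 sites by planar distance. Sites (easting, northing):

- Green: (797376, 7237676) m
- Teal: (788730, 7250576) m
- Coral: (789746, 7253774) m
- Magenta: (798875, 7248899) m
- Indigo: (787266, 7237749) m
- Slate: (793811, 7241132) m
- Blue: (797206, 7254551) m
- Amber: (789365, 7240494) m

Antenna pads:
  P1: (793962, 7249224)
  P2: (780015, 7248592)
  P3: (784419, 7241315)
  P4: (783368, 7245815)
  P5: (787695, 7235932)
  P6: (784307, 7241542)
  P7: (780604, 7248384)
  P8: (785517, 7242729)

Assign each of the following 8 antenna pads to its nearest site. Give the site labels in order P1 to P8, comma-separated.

P1 → Magenta (d²=24243194.00)
P2 → Teal (d²=79887481.00)
P3 → Indigo (d²=20821765.00)
P4 → Teal (d²=51418165.00)
P5 → Indigo (d²=3485530.00)
P6 → Indigo (d²=23142530.00)
P7 → Teal (d²=70836740.00)
P8 → Amber (d²=19802329.00)

Magenta, Teal, Indigo, Teal, Indigo, Indigo, Teal, Amber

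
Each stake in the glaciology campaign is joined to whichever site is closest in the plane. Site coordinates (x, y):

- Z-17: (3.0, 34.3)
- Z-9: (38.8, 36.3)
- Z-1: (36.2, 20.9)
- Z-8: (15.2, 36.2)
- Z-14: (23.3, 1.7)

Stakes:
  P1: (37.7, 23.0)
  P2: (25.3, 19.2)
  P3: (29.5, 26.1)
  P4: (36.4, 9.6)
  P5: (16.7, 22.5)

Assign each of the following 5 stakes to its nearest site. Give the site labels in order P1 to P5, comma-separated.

P1 → Z-1 (d²=6.66)
P2 → Z-1 (d²=121.70)
P3 → Z-1 (d²=71.93)
P4 → Z-1 (d²=127.73)
P5 → Z-8 (d²=189.94)

Z-1, Z-1, Z-1, Z-1, Z-8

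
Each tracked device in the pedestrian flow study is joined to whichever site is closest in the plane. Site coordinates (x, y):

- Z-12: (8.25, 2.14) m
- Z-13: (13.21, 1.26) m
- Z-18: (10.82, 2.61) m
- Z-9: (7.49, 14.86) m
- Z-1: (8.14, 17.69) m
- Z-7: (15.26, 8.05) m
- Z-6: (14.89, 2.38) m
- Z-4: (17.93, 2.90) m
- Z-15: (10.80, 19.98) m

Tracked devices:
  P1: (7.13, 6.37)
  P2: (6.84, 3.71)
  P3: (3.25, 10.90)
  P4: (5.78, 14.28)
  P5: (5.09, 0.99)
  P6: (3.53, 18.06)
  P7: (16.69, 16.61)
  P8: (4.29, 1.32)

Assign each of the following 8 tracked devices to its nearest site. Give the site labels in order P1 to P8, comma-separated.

P1 → Z-12 (d²=19.15)
P2 → Z-12 (d²=4.45)
P3 → Z-9 (d²=33.66)
P4 → Z-9 (d²=3.26)
P5 → Z-12 (d²=11.31)
P6 → Z-1 (d²=21.39)
P7 → Z-15 (d²=46.05)
P8 → Z-12 (d²=16.35)

Z-12, Z-12, Z-9, Z-9, Z-12, Z-1, Z-15, Z-12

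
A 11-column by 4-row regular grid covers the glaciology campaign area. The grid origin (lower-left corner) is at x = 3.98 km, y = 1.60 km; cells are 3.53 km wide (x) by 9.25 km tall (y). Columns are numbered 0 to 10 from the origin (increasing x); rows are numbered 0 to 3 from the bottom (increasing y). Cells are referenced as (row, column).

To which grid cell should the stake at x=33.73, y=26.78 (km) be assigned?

Column index: ⌊(33.73 − 3.98) / 3.53⌋ = ⌊8.428⌋ = 8
Row offset from origin: ⌊(26.78 − 1.60) / 9.25⌋ = ⌊2.722⌋ = 2 → row 2

(2, 8)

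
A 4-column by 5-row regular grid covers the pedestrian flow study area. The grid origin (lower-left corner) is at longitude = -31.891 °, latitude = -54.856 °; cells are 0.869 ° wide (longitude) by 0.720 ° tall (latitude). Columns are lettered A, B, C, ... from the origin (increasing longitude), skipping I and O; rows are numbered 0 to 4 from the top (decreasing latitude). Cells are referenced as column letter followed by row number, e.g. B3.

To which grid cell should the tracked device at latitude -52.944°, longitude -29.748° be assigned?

C2

Column index: ⌊(-29.748 − -31.891) / 0.869⌋ = ⌊2.466⌋ = 2 → column C
Row offset from origin: ⌊(-52.944 − -54.856) / 0.720⌋ = ⌊2.656⌋ = 2 → row 2 (counted from top)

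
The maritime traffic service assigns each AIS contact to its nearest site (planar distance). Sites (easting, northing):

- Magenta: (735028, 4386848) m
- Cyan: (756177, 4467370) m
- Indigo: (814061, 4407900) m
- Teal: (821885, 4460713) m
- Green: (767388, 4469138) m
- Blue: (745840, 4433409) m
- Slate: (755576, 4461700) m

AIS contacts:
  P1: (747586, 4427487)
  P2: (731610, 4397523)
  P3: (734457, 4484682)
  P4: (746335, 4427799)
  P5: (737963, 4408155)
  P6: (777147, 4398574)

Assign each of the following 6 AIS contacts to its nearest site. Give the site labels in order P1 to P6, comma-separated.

P1 → Blue (d²=38118600.00)
P2 → Magenta (d²=125638349.00)
P3 → Cyan (d²=771463744.00)
P4 → Blue (d²=31717125.00)
P5 → Magenta (d²=462602474.00)
P6 → Indigo (d²=1449617672.00)

Blue, Magenta, Cyan, Blue, Magenta, Indigo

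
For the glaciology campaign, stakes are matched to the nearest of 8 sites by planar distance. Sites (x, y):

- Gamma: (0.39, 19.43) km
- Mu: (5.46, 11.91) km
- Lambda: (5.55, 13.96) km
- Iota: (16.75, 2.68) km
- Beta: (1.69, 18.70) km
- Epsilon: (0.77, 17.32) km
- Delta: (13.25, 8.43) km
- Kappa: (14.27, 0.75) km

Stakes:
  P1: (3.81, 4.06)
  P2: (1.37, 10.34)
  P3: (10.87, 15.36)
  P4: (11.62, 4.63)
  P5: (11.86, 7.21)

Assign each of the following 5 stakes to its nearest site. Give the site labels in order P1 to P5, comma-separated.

Mu, Mu, Lambda, Delta, Delta

P1 → Mu (d²=64.35)
P2 → Mu (d²=19.19)
P3 → Lambda (d²=30.26)
P4 → Delta (d²=17.10)
P5 → Delta (d²=3.42)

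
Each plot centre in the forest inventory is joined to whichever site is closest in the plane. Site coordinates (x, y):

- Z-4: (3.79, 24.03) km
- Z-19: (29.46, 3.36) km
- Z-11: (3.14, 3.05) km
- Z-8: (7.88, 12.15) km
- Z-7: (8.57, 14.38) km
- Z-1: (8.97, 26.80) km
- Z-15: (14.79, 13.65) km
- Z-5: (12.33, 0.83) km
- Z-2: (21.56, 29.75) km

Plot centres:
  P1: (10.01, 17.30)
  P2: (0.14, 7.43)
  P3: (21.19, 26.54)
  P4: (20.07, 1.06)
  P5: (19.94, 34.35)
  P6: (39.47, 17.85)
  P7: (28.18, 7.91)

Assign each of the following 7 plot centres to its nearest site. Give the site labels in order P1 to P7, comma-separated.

Z-7, Z-11, Z-2, Z-5, Z-2, Z-19, Z-19

P1 → Z-7 (d²=10.60)
P2 → Z-11 (d²=28.18)
P3 → Z-2 (d²=10.44)
P4 → Z-5 (d²=59.96)
P5 → Z-2 (d²=23.78)
P6 → Z-19 (d²=310.16)
P7 → Z-19 (d²=22.34)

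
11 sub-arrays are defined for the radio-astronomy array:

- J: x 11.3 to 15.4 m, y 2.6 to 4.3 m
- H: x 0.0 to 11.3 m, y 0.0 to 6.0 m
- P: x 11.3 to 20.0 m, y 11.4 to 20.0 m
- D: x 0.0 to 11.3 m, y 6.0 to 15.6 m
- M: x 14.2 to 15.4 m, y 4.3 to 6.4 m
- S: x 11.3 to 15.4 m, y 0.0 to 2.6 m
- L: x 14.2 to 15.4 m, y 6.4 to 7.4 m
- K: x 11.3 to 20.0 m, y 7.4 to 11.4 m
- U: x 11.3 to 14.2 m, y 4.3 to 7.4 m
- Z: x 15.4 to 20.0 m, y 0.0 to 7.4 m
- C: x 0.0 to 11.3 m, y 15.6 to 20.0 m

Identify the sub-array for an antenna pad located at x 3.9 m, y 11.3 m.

D

The point has x = 3.9 and y = 11.3.
Only D satisfies 0.0 ≤ x ≤ 11.3 and 6.0 ≤ y ≤ 15.6.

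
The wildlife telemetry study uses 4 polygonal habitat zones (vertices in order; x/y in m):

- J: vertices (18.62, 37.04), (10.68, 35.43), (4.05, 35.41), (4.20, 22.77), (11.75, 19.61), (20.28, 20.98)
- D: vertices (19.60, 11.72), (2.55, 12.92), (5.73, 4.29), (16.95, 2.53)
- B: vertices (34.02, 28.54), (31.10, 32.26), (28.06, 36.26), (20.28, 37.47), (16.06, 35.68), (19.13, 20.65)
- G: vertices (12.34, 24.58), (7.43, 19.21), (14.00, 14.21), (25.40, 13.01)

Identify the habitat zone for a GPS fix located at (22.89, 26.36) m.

B

Cast a ray rightward from (22.89, 26.36). For each polygon, the edges (by vertex number in listed order) whose endpoints lie on opposite sides of y = 26.36, where each meets that height, and whether that is right or left of the point:
J: 3–4 at x≈4.157 (left), 6–1 at x≈19.724 (left) → 0 crossings.
D: no edge straddles that height → 0 crossings.
B: 5–6 at x≈17.964 (left), 6–1 at x≈29.906 (right) → 1 crossing.
G: no edge straddles that height → 0 crossings.
Only B has an odd count, so the point is inside B.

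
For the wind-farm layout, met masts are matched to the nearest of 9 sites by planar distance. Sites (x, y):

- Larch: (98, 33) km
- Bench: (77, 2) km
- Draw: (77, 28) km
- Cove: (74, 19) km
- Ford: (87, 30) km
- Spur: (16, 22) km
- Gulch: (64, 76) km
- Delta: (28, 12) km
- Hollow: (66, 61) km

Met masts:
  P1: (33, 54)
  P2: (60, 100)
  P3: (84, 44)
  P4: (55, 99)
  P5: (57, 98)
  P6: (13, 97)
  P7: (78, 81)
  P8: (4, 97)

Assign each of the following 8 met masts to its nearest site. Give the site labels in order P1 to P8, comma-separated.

P1 → Hollow (d²=1138.00)
P2 → Gulch (d²=592.00)
P3 → Ford (d²=205.00)
P4 → Gulch (d²=610.00)
P5 → Gulch (d²=533.00)
P6 → Gulch (d²=3042.00)
P7 → Gulch (d²=221.00)
P8 → Gulch (d²=4041.00)

Hollow, Gulch, Ford, Gulch, Gulch, Gulch, Gulch, Gulch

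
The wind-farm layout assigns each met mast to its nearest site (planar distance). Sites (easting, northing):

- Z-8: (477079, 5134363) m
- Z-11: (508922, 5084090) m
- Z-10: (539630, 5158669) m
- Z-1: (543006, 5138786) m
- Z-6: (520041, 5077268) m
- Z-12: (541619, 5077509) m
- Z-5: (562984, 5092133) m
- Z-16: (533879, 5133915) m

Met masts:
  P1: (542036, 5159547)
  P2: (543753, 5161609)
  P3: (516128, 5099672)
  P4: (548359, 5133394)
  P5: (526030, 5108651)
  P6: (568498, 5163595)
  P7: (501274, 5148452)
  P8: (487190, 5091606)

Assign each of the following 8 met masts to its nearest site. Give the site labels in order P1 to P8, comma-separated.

P1 → Z-10 (d²=6559720.00)
P2 → Z-10 (d²=25642729.00)
P3 → Z-11 (d²=294725160.00)
P4 → Z-1 (d²=57728273.00)
P5 → Z-16 (d²=699876497.00)
P6 → Z-10 (d²=857626900.00)
P7 → Z-8 (d²=783897946.00)
P8 → Z-11 (d²=528770080.00)

Z-10, Z-10, Z-11, Z-1, Z-16, Z-10, Z-8, Z-11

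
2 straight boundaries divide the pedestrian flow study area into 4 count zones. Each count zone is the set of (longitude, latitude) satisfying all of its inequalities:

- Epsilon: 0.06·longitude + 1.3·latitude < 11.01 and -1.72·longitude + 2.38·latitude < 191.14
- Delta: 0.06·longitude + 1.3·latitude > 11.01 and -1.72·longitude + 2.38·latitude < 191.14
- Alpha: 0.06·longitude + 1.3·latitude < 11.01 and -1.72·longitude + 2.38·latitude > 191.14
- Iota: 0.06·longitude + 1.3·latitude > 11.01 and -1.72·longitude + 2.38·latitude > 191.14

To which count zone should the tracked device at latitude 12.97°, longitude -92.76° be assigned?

0.06·-92.76 + 1.3·12.97 = 11.295, which is > 11.01
-1.72·-92.76 + 2.38·12.97 = 190.416, which is < 191.14
This sign pattern matches Delta.

Delta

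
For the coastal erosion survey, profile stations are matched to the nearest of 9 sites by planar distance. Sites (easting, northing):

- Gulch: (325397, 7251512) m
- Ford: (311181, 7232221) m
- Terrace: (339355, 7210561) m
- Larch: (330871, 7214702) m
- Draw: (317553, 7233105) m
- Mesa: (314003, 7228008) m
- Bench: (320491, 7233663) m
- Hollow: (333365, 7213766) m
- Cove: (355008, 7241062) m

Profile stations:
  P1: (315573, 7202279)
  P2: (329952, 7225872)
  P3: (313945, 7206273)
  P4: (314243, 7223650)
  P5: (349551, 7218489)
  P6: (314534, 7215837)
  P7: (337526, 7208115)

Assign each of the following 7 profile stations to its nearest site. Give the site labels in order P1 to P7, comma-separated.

P1 → Larch (d²=388359733.00)
P2 → Larch (d²=125613461.00)
P3 → Larch (d²=357537517.00)
P4 → Mesa (d²=19049764.00)
P5 → Terrace (d²=166811600.00)
P6 → Mesa (d²=148415202.00)
P7 → Terrace (d²=9328157.00)

Larch, Larch, Larch, Mesa, Terrace, Mesa, Terrace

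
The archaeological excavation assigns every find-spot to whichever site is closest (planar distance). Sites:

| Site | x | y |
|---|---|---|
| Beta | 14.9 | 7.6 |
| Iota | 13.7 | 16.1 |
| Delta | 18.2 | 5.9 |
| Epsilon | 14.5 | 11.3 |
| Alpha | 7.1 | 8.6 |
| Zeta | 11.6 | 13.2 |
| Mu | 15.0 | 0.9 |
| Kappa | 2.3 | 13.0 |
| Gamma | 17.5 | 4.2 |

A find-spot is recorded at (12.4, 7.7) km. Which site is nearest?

Squared distances to each site:
Beta: 6.260; Iota: 72.250; Delta: 36.880; Epsilon: 17.370; Alpha: 28.900; Zeta: 30.890; Mu: 53.000; Kappa: 130.100; Gamma: 38.260.
Minimum at Beta.

Beta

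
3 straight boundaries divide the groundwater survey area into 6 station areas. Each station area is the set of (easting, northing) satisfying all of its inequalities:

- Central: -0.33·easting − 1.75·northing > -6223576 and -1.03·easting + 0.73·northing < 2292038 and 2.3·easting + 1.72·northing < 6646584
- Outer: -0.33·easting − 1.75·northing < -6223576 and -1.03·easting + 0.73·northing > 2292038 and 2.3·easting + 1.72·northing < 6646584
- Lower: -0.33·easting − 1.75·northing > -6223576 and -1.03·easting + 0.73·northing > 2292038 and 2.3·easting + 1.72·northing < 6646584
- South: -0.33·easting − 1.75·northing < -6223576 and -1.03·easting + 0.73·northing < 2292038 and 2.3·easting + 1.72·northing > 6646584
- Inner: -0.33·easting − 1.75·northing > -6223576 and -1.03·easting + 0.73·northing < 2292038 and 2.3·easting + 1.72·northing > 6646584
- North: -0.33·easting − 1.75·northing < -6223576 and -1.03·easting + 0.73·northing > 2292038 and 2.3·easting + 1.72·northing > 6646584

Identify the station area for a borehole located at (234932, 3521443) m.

-0.33·234932 − 1.75·3521443 = -6240052.810, which is < -6223576
-1.03·234932 + 0.73·3521443 = 2328673.430, which is > 2292038
2.3·234932 + 1.72·3521443 = 6597225.560, which is < 6646584
This sign pattern matches Outer.

Outer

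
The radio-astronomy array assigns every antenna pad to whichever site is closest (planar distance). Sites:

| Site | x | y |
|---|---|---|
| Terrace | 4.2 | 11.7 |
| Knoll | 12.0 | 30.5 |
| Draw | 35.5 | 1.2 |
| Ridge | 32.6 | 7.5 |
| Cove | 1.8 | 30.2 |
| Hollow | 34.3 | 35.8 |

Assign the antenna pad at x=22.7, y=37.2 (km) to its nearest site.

Hollow

Squared distances to each site:
Terrace: 992.500; Knoll: 159.380; Draw: 1459.840; Ridge: 980.100; Cove: 485.810; Hollow: 136.520.
Minimum at Hollow.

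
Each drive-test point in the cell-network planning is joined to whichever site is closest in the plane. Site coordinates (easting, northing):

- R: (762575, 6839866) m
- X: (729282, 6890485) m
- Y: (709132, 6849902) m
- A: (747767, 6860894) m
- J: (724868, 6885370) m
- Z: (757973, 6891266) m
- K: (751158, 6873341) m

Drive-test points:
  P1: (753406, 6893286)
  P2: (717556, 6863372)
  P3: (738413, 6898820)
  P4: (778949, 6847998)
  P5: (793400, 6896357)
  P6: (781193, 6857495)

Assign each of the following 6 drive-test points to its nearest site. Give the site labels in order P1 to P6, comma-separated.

P1 → Z (d²=24937889.00)
P2 → Y (d²=252404676.00)
P3 → X (d²=152847386.00)
P4 → R (d²=334237300.00)
P5 → Z (d²=1280990610.00)
P6 → R (d²=657411565.00)

Z, Y, X, R, Z, R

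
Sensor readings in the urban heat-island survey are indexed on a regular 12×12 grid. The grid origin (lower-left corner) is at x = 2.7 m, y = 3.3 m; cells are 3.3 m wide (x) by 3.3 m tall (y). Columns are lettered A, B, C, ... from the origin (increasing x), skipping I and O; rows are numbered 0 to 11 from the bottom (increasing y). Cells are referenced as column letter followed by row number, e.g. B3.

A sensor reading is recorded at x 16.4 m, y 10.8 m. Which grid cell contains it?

E2

Column index: ⌊(16.4 − 2.7) / 3.3⌋ = ⌊4.152⌋ = 4 → column E
Row offset from origin: ⌊(10.8 − 3.3) / 3.3⌋ = ⌊2.273⌋ = 2 → row 2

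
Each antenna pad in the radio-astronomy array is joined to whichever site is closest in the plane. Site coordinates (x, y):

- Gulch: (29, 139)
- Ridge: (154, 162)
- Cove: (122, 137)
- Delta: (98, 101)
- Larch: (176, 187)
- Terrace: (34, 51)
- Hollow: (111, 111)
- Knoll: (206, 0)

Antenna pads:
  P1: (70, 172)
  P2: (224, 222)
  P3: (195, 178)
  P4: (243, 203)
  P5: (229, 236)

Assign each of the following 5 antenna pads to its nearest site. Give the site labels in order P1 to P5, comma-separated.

Gulch, Larch, Larch, Larch, Larch

P1 → Gulch (d²=2770.00)
P2 → Larch (d²=3529.00)
P3 → Larch (d²=442.00)
P4 → Larch (d²=4745.00)
P5 → Larch (d²=5210.00)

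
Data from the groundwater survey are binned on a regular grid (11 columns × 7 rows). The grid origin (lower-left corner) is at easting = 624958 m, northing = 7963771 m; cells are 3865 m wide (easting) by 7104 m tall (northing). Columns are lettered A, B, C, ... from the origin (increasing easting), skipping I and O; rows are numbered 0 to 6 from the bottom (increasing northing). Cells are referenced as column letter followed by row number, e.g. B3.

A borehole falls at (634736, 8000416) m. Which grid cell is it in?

C5

Column index: ⌊(634736 − 624958) / 3865⌋ = ⌊2.530⌋ = 2 → column C
Row offset from origin: ⌊(8000416 − 7963771) / 7104⌋ = ⌊5.158⌋ = 5 → row 5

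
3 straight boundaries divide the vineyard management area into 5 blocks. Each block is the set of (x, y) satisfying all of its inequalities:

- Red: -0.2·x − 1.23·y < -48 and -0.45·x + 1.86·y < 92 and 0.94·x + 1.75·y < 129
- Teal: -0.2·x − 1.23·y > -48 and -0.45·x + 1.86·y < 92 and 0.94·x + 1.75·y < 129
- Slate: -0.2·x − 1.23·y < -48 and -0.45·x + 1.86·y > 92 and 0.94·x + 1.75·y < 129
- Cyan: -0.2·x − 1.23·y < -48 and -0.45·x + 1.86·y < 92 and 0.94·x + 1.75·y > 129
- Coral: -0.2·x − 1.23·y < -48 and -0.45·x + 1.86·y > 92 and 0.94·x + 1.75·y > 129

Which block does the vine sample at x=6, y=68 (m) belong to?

Slate

-0.2·6 − 1.23·68 = -84.840, which is < -48
-0.45·6 + 1.86·68 = 123.780, which is > 92
0.94·6 + 1.75·68 = 124.640, which is < 129
This sign pattern matches Slate.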